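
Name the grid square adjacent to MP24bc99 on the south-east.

MP24cc08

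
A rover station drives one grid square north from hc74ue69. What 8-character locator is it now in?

HC74uf60

Latitude extended square 9; +1 → 10, wraps to 0, carry into subsquare.
Latitude subsquare e = 4; +1 → 5 = f.
The longitude characters are unchanged.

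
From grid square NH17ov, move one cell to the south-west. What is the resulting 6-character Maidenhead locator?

NH17nu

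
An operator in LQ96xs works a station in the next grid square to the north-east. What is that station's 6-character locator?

Longitude subsquare x = 23; +1 → 24, wraps to 0 = a, carry into square.
Longitude square 9; +1 → 10, wraps to 0, carry into field.
Longitude field L = 11; +1 → 12 = M.
Latitude subsquare s = 18; +1 → 19 = t.

MQ06at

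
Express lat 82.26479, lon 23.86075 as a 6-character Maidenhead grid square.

Offset from 180°W / 90°S: lon 203.8607°, lat 172.2648°.
Field: 203.8607/20 → 10 → K, 172.2648/10 → 17 → R; chars KR.
Square: 3.8607/2 → 1, 2.2648/1 → 2; chars 12.
Subsquare: 1.8607/0.0833333 → 22 → w, 0.2648/0.0416667 → 6 → g; chars wg.

KR12wg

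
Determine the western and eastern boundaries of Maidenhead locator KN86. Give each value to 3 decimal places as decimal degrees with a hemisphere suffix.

36.000° E, 38.000° E

Field K=10, N=13: +10·20° lon, +13·10° lat → SW at lon 20°, lat 40°.
Square 8, 6: +8·2° lon, +6·1° lat → SW at lon 36°, lat 46°.
Cell spans 2° lon × 1° lat.
west 36.000° E, east 38.000° E.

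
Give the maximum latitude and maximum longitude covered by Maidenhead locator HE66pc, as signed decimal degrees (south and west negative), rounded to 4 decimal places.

Field H=7, E=4: +7·20° lon, +4·10° lat → SW at lon -40°, lat -50°.
Square 6, 6: +6·2° lon, +6·1° lat → SW at lon -28°, lat -44°.
Subsquare p=15, c=2: +15·0.0833333° lon, +2·0.0416667° lat → SW at lon -26.75°, lat -43.9167°.
Cell spans 0.0833333° lon × 0.0416667° lat. NE corner is SW corner plus one full cell.
latitude -43.8750, longitude -26.6667.

-43.8750, -26.6667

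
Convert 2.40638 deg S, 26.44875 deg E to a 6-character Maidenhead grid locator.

Shift to the Maidenhead origin (180°W, 90°S): lon 206.4487, lat 87.5936.
Field (20°×10°, letters A–R): 206.4487/20 → 10 → K, 87.5936/10 → 8 → I; chars KI.
Square (2°×1°, digits 0–9): 6.4487/2 → 3, 7.5936/1 → 7; chars 37.
Subsquare (5′×2.5′, letters a–x): 0.4487/0.0833333 → 5 → f, 0.5936/0.0416667 → 14 → o; chars fo.

KI37fo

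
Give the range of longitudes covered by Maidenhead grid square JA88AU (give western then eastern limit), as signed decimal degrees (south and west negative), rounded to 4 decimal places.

16.0000, 16.0833

Field J=9, A=0: +9·20° lon, +0·10° lat → SW at lon 0°, lat -90°.
Square 8, 8: +8·2° lon, +8·1° lat → SW at lon 16°, lat -82°.
Subsquare a=0, u=20: +0·0.0833333° lon, +20·0.0416667° lat → SW at lon 16°, lat -81.1667°.
Cell spans 0.0833333° lon × 0.0416667° lat.
west 16.0000, east 16.0833.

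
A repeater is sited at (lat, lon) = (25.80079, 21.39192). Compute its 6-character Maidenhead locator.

Shift to the Maidenhead origin (180°W, 90°S): lon 201.3919, lat 115.8008.
Field: lon ⌊201.3919/20⌋ = 10 → K; lat ⌊115.8008/10⌋ = 11 → L.
Square: lon ⌊1.3919/2⌋ = 0; lat ⌊5.8008/1⌋ = 5.
Subsquare: lon ⌊1.3919/0.0833333⌋ = 16 → q; lat ⌊0.8008/0.0416667⌋ = 19 → t.

KL05qt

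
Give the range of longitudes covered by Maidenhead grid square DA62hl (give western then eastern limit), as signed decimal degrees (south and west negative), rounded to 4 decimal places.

-107.4167, -107.3333

Field D=3, A=0: +3·20° lon, +0·10° lat → SW at lon -120°, lat -90°.
Square 6, 2: +6·2° lon, +2·1° lat → SW at lon -108°, lat -88°.
Subsquare h=7, l=11: +7·0.0833333° lon, +11·0.0416667° lat → SW at lon -107.417°, lat -87.5417°.
Cell spans 0.0833333° lon × 0.0416667° lat.
west -107.4167, east -107.3333.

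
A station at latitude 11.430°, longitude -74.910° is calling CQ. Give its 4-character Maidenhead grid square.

Offset from 180°W / 90°S: lon 105.09°, lat 101.43°.
Field (20°×10°, letters A–R): 105.09/20 → 5 → F, 101.43/10 → 10 → K; chars FK.
Square (2°×1°, digits 0–9): 5.09/2 → 2, 1.43/1 → 1; chars 21.

FK21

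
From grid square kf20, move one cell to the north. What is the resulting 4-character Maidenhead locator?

KF21

Latitude square 0; +1 → 1.
The longitude characters are unchanged.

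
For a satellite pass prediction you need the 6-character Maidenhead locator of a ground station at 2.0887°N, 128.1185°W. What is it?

CJ52wc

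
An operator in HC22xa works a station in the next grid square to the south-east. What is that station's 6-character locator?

HC31ax

Longitude subsquare x = 23; +1 → 24, wraps to 0 = a, carry into square.
Longitude square 2; +1 → 3.
Latitude subsquare a = 0; −1 → -1, wraps to 23 = x, carry into square.
Latitude square 2; −1 → 1.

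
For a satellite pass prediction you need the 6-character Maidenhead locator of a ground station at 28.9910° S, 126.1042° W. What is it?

CG61wa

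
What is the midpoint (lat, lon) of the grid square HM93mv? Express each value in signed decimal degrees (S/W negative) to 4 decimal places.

Field H=7, M=12: +7·20° lon, +12·10° lat → SW at lon -40°, lat 30°.
Square 9, 3: +9·2° lon, +3·1° lat → SW at lon -22°, lat 33°.
Subsquare m=12, v=21: +12·0.0833333° lon, +21·0.0416667° lat → SW at lon -21°, lat 33.875°.
Cell spans 0.0833333° lon × 0.0416667° lat. Centre is SW corner plus half of each.
latitude 33.8958, longitude -20.9583.

33.8958, -20.9583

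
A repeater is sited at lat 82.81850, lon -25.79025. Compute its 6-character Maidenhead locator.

HR72ct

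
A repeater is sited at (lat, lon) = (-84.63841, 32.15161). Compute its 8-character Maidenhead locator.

KA65bi86

Offset from 180°W / 90°S: lon 212.15161°, lat 5.36159°.
Field: lon ⌊212.15161/20⌋ = 10 → K; lat ⌊5.36159/10⌋ = 0 → A.
Square: lon ⌊12.15161/2⌋ = 6; lat ⌊5.36159/1⌋ = 5.
Subsquare: lon ⌊0.15161/0.0833333⌋ = 1 → b; lat ⌊0.36159/0.0416667⌋ = 8 → i.
Extended square: lon ⌊0.06828/0.00833333⌋ = 8; lat ⌊0.02826/0.00416667⌋ = 6.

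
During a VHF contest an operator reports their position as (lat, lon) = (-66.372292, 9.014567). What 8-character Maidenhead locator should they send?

JC43mp10

Add 180° to longitude and 90° to latitude: 189.01457, 23.62771.
Field (20°×10°, letters A–R): lon ⌊189.01457/20⌋ = 9 → J; lat ⌊23.62771/10⌋ = 2 → C.
Square (2°×1°, digits 0–9): lon ⌊9.01457/2⌋ = 4; lat ⌊3.62771/1⌋ = 3.
Subsquare (5′×2.5′, letters a–x): lon ⌊1.01457/0.0833333⌋ = 12 → m; lat ⌊0.62771/0.0416667⌋ = 15 → p.
Extended square (30″×15″, digits 0–9): lon ⌊0.01457/0.00833333⌋ = 1; lat ⌊0.00271/0.00416667⌋ = 0.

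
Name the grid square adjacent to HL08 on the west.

Longitude square 0; −1 → -1, wraps to 9, carry into field.
Longitude field H = 7; −1 → 6 = G.
The latitude characters are unchanged.

GL98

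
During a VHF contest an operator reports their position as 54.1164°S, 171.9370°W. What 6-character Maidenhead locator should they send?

AD45av

Offset from 180°W / 90°S: lon 8.0630°, lat 35.8836°.
Field (20°×10°, letters A–R): 8.0630/20 → 0 → A, 35.8836/10 → 3 → D; chars AD.
Square (2°×1°, digits 0–9): 8.0630/2 → 4, 5.8836/1 → 5; chars 45.
Subsquare (5′×2.5′, letters a–x): 0.0630/0.0833333 → 0 → a, 0.8836/0.0416667 → 21 → v; chars av.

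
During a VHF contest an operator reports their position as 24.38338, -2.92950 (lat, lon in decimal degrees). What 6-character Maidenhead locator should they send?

IL84mj

Shift to the Maidenhead origin (180°W, 90°S): lon 177.0705, lat 114.3834.
Field: lon ⌊177.0705/20⌋ = 8 → I; lat ⌊114.3834/10⌋ = 11 → L.
Square: lon ⌊17.0705/2⌋ = 8; lat ⌊4.3834/1⌋ = 4.
Subsquare: lon ⌊1.0705/0.0833333⌋ = 12 → m; lat ⌊0.3834/0.0416667⌋ = 9 → j.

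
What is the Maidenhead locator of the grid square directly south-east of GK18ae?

GK18bd

Longitude subsquare a = 0; +1 → 1 = b.
Latitude subsquare e = 4; −1 → 3 = d.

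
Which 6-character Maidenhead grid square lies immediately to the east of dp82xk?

DP92ak

Longitude subsquare x = 23; +1 → 24, wraps to 0 = a, carry into square.
Longitude square 8; +1 → 9.
The latitude characters are unchanged.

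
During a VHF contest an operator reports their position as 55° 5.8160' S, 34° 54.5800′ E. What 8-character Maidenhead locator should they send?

KD74kv96

Shift to the Maidenhead origin (180°W, 90°S): lon 214.90967, lat 34.90307.
Field: 214.90967/20 → 10 → K, 34.90307/10 → 3 → D; chars KD.
Square: 14.90967/2 → 7, 4.90307/1 → 4; chars 74.
Subsquare: 0.90967/0.0833333 → 10 → k, 0.90307/0.0416667 → 21 → v; chars kv.
Extended square: 0.07633/0.00833333 → 9, 0.02807/0.00416667 → 6; chars 96.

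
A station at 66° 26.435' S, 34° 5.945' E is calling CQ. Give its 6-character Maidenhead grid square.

KC73bn

Add 180° to longitude and 90° to latitude: 214.0991, 23.5594.
Field: lon ⌊214.0991/20⌋ = 10 → K; lat ⌊23.5594/10⌋ = 2 → C.
Square: lon ⌊14.0991/2⌋ = 7; lat ⌊3.5594/1⌋ = 3.
Subsquare: lon ⌊0.0991/0.0833333⌋ = 1 → b; lat ⌊0.5594/0.0416667⌋ = 13 → n.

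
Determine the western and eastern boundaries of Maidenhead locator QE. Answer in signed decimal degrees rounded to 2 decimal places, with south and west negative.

Field Q=16, E=4: +16·20° lon, +4·10° lat → SW at lon 140°, lat -50°.
Cell spans 20° lon × 10° lat.
west 140.00, east 160.00.

140.00, 160.00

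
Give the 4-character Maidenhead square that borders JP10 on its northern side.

JP11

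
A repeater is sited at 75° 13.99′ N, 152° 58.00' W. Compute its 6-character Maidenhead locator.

Shift to the Maidenhead origin (180°W, 90°S): lon 27.0333, lat 165.2332.
Field: 27.0333/20 → 1 → B, 165.2332/10 → 16 → Q; chars BQ.
Square: 7.0333/2 → 3, 5.2332/1 → 5; chars 35.
Subsquare: 1.0333/0.0833333 → 12 → m, 0.2332/0.0416667 → 5 → f; chars mf.

BQ35mf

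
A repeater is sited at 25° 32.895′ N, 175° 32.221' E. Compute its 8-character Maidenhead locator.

Add 180° to longitude and 90° to latitude: 355.53702, 115.54825.
Field (20°×10°, letters A–R): 355.53702/20 → 17 → R, 115.54825/10 → 11 → L; chars RL.
Square (2°×1°, digits 0–9): 15.53702/2 → 7, 5.54825/1 → 5; chars 75.
Subsquare (5′×2.5′, letters a–x): 1.53702/0.0833333 → 18 → s, 0.54825/0.0416667 → 13 → n; chars sn.
Extended square (30″×15″, digits 0–9): 0.03702/0.00833333 → 4, 0.00658/0.00416667 → 1; chars 41.

RL75sn41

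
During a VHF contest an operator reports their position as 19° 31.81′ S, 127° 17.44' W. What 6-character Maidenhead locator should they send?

CH60il

Shift to the Maidenhead origin (180°W, 90°S): lon 52.7093, lat 70.4698.
Field: lon ⌊52.7093/20⌋ = 2 → C; lat ⌊70.4698/10⌋ = 7 → H.
Square: lon ⌊12.7093/2⌋ = 6; lat ⌊0.4698/1⌋ = 0.
Subsquare: lon ⌊0.7093/0.0833333⌋ = 8 → i; lat ⌊0.4698/0.0416667⌋ = 11 → l.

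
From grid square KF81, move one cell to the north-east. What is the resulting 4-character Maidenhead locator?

KF92

Longitude square 8; +1 → 9.
Latitude square 1; +1 → 2.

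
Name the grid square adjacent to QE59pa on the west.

QE59oa

Longitude subsquare p = 15; −1 → 14 = o.
The latitude characters are unchanged.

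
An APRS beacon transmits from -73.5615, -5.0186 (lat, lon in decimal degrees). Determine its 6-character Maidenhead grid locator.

Shift to the Maidenhead origin (180°W, 90°S): lon 174.9814, lat 16.4385.
Field: 174.9814/20 → 8 → I, 16.4385/10 → 1 → B; chars IB.
Square: 14.9814/2 → 7, 6.4385/1 → 6; chars 76.
Subsquare: 0.9814/0.0833333 → 11 → l, 0.4385/0.0416667 → 10 → k; chars lk.

IB76lk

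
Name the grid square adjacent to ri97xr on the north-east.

AI07as

Longitude subsquare x = 23; +1 → 24, wraps to 0 = a, carry into square.
Longitude square 9; +1 → 10, wraps to 0, carry into field.
Longitude field R = 17; +1 → 18, wraps to 0 = A, wrapping around the antimeridian.
Latitude subsquare r = 17; +1 → 18 = s.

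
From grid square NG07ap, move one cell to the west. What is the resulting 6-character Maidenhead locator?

Longitude subsquare a = 0; −1 → -1, wraps to 23 = x, carry into square.
Longitude square 0; −1 → -1, wraps to 9, carry into field.
Longitude field N = 13; −1 → 12 = M.
The latitude characters are unchanged.

MG97xp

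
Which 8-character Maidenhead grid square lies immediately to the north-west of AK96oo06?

Longitude extended square 0; −1 → -1, wraps to 9, carry into subsquare.
Longitude subsquare o = 14; −1 → 13 = n.
Latitude extended square 6; +1 → 7.

AK96no97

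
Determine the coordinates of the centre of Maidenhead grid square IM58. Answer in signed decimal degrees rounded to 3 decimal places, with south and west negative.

38.500, -9.000

Field I=8, M=12: +8·20° lon, +12·10° lat → SW at lon -20°, lat 30°.
Square 5, 8: +5·2° lon, +8·1° lat → SW at lon -10°, lat 38°.
Cell spans 2° lon × 1° lat. Centre is SW corner plus half of each.
latitude 38.500, longitude -9.000.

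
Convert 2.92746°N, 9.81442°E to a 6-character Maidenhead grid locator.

JJ42vw

Add 180° to longitude and 90° to latitude: 189.8144, 92.9275.
Field: lon ⌊189.8144/20⌋ = 9 → J; lat ⌊92.9275/10⌋ = 9 → J.
Square: lon ⌊9.8144/2⌋ = 4; lat ⌊2.9275/1⌋ = 2.
Subsquare: lon ⌊1.8144/0.0833333⌋ = 21 → v; lat ⌊0.9275/0.0416667⌋ = 22 → w.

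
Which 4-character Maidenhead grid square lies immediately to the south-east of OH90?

PG09

Longitude square 9; +1 → 10, wraps to 0, carry into field.
Longitude field O = 14; +1 → 15 = P.
Latitude square 0; −1 → -1, wraps to 9, carry into field.
Latitude field H = 7; −1 → 6 = G.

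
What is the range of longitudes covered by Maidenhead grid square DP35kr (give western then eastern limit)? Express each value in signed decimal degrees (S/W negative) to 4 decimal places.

Field D=3, P=15: +3·20° lon, +15·10° lat → SW at lon -120°, lat 60°.
Square 3, 5: +3·2° lon, +5·1° lat → SW at lon -114°, lat 65°.
Subsquare k=10, r=17: +10·0.0833333° lon, +17·0.0416667° lat → SW at lon -113.167°, lat 65.7083°.
Cell spans 0.0833333° lon × 0.0416667° lat.
west -113.1667, east -113.0833.

-113.1667, -113.0833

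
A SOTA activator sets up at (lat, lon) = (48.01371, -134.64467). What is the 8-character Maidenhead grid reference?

CN28qa23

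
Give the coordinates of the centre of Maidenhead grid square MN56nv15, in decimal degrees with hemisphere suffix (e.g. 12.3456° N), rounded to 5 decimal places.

Field M=12, N=13: +12·20° lon, +13·10° lat → SW at lon 60°, lat 40°.
Square 5, 6: +5·2° lon, +6·1° lat → SW at lon 70°, lat 46°.
Subsquare n=13, v=21: +13·0.0833333° lon, +21·0.0416667° lat → SW at lon 71.0833°, lat 46.875°.
Extended square 1, 5: +1·0.00833333° lon, +5·0.00416667° lat → SW at lon 71.0917°, lat 46.8958°.
Cell spans 0.00833333° lon × 0.00416667° lat. Centre is SW corner plus half of each.
latitude 46.89792° N, longitude 71.09583° E.

46.89792° N, 71.09583° E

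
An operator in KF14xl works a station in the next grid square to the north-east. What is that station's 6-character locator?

Longitude subsquare x = 23; +1 → 24, wraps to 0 = a, carry into square.
Longitude square 1; +1 → 2.
Latitude subsquare l = 11; +1 → 12 = m.

KF24am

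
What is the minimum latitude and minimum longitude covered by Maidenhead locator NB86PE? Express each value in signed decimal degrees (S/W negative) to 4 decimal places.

-73.8333, 97.2500

Field N=13, B=1: +13·20° lon, +1·10° lat → SW at lon 80°, lat -80°.
Square 8, 6: +8·2° lon, +6·1° lat → SW at lon 96°, lat -74°.
Subsquare p=15, e=4: +15·0.0833333° lon, +4·0.0416667° lat → SW at lon 97.25°, lat -73.8333°.
latitude -73.8333, longitude 97.2500.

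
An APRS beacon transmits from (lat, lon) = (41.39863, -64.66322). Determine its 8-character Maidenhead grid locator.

Offset from 180°W / 90°S: lon 115.33678°, lat 131.39863°.
Field: 115.33678/20 → 5 → F, 131.39863/10 → 13 → N; chars FN.
Square: 15.33678/2 → 7, 1.39863/1 → 1; chars 71.
Subsquare: 1.33678/0.0833333 → 16 → q, 0.39863/0.0416667 → 9 → j; chars qj.
Extended square: 0.00345/0.00833333 → 0, 0.02363/0.00416667 → 5; chars 05.

FN71qj05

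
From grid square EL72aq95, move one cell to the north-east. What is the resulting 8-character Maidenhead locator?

Longitude extended square 9; +1 → 10, wraps to 0, carry into subsquare.
Longitude subsquare a = 0; +1 → 1 = b.
Latitude extended square 5; +1 → 6.

EL72bq06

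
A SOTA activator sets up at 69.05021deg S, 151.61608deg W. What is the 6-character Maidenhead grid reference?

Add 180° to longitude and 90° to latitude: 28.3839, 20.9498.
Field: lon ⌊28.3839/20⌋ = 1 → B; lat ⌊20.9498/10⌋ = 2 → C.
Square: lon ⌊8.3839/2⌋ = 4; lat ⌊0.9498/1⌋ = 0.
Subsquare: lon ⌊0.3839/0.0833333⌋ = 4 → e; lat ⌊0.9498/0.0416667⌋ = 22 → w.

BC40ew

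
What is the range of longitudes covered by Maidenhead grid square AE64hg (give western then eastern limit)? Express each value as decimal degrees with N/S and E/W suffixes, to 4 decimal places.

167.4167° W, 167.3333° W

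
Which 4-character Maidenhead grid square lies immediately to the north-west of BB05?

Longitude square 0; −1 → -1, wraps to 9, carry into field.
Longitude field B = 1; −1 → 0 = A.
Latitude square 5; +1 → 6.

AB96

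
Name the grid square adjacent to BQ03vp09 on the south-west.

BQ03up98

Longitude extended square 0; −1 → -1, wraps to 9, carry into subsquare.
Longitude subsquare v = 21; −1 → 20 = u.
Latitude extended square 9; −1 → 8.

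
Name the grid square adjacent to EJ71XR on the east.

EJ81ar

Longitude subsquare x = 23; +1 → 24, wraps to 0 = a, carry into square.
Longitude square 7; +1 → 8.
The latitude characters are unchanged.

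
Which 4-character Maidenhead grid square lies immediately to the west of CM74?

CM64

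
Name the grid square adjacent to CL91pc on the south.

CL91pb

Latitude subsquare c = 2; −1 → 1 = b.
The longitude characters are unchanged.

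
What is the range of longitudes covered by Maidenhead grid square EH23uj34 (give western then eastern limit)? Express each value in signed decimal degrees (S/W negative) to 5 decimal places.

Field E=4, H=7: +4·20° lon, +7·10° lat → SW at lon -100°, lat -20°.
Square 2, 3: +2·2° lon, +3·1° lat → SW at lon -96°, lat -17°.
Subsquare u=20, j=9: +20·0.0833333° lon, +9·0.0416667° lat → SW at lon -94.3333°, lat -16.625°.
Extended square 3, 4: +3·0.00833333° lon, +4·0.00416667° lat → SW at lon -94.3083°, lat -16.6083°.
Cell spans 0.00833333° lon × 0.00416667° lat.
west -94.30833, east -94.30000.

-94.30833, -94.30000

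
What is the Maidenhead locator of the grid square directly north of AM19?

AN10

Latitude square 9; +1 → 10, wraps to 0, carry into field.
Latitude field M = 12; +1 → 13 = N.
The longitude characters are unchanged.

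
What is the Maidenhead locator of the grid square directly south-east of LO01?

LO10

Longitude square 0; +1 → 1.
Latitude square 1; −1 → 0.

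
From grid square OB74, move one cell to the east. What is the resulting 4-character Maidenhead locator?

OB84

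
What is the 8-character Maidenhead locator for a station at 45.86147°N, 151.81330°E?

QN55vu76

Offset from 180°W / 90°S: lon 331.81330°, lat 135.86147°.
Field: lon ⌊331.81330/20⌋ = 16 → Q; lat ⌊135.86147/10⌋ = 13 → N.
Square: lon ⌊11.81330/2⌋ = 5; lat ⌊5.86147/1⌋ = 5.
Subsquare: lon ⌊1.81330/0.0833333⌋ = 21 → v; lat ⌊0.86147/0.0416667⌋ = 20 → u.
Extended square: lon ⌊0.06330/0.00833333⌋ = 7; lat ⌊0.02814/0.00416667⌋ = 6.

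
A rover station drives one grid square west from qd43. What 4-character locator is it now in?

Longitude square 4; −1 → 3.
The latitude characters are unchanged.

QD33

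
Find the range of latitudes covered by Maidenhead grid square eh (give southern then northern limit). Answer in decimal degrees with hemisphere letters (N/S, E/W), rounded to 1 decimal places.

20.0° S, 10.0° S

Field E=4, H=7: +4·20° lon, +7·10° lat → SW at lon -100°, lat -20°.
Cell spans 20° lon × 10° lat.
south 20.0° S, north 10.0° S.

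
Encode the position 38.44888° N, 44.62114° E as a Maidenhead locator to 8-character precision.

LM28hk47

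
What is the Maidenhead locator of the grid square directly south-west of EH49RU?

EH49qt

Longitude subsquare r = 17; −1 → 16 = q.
Latitude subsquare u = 20; −1 → 19 = t.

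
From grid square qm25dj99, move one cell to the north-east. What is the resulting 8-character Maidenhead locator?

Longitude extended square 9; +1 → 10, wraps to 0, carry into subsquare.
Longitude subsquare d = 3; +1 → 4 = e.
Latitude extended square 9; +1 → 10, wraps to 0, carry into subsquare.
Latitude subsquare j = 9; +1 → 10 = k.

QM25ek00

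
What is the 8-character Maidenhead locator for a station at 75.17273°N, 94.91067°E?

Add 180° to longitude and 90° to latitude: 274.91067, 165.17273.
Field: 274.91067/20 → 13 → N, 165.17273/10 → 16 → Q; chars NQ.
Square: 14.91067/2 → 7, 5.17273/1 → 5; chars 75.
Subsquare: 0.91067/0.0833333 → 10 → k, 0.17273/0.0416667 → 4 → e; chars ke.
Extended square: 0.07734/0.00833333 → 9, 0.00606/0.00416667 → 1; chars 91.

NQ75ke91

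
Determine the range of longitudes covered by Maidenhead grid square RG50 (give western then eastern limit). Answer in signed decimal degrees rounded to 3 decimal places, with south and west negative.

170.000, 172.000

Field R=17, G=6: +17·20° lon, +6·10° lat → SW at lon 160°, lat -30°.
Square 5, 0: +5·2° lon, +0·1° lat → SW at lon 170°, lat -30°.
Cell spans 2° lon × 1° lat.
west 170.000, east 172.000.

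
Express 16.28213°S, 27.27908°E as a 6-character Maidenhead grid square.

Add 180° to longitude and 90° to latitude: 207.2791, 73.7179.
Field (20°×10°, letters A–R): lon ⌊207.2791/20⌋ = 10 → K; lat ⌊73.7179/10⌋ = 7 → H.
Square (2°×1°, digits 0–9): lon ⌊7.2791/2⌋ = 3; lat ⌊3.7179/1⌋ = 3.
Subsquare (5′×2.5′, letters a–x): lon ⌊1.2791/0.0833333⌋ = 15 → p; lat ⌊0.7179/0.0416667⌋ = 17 → r.

KH33pr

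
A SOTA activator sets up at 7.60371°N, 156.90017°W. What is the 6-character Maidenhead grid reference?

BJ17no

Shift to the Maidenhead origin (180°W, 90°S): lon 23.0998, lat 97.6037.
Field: 23.0998/20 → 1 → B, 97.6037/10 → 9 → J; chars BJ.
Square: 3.0998/2 → 1, 7.6037/1 → 7; chars 17.
Subsquare: 1.0998/0.0833333 → 13 → n, 0.6037/0.0416667 → 14 → o; chars no.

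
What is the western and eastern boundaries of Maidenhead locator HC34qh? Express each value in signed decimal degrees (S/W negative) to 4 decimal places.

-32.6667, -32.5833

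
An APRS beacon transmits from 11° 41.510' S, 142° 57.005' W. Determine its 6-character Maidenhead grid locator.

BH88mh

Add 180° to longitude and 90° to latitude: 37.0499, 78.3082.
Field: lon ⌊37.0499/20⌋ = 1 → B; lat ⌊78.3082/10⌋ = 7 → H.
Square: lon ⌊17.0499/2⌋ = 8; lat ⌊8.3082/1⌋ = 8.
Subsquare: lon ⌊1.0499/0.0833333⌋ = 12 → m; lat ⌊0.3082/0.0416667⌋ = 7 → h.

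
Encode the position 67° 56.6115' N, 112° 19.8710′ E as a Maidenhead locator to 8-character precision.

OP67dw96

Add 180° to longitude and 90° to latitude: 292.33118, 157.94352.
Field: 292.33118/20 → 14 → O, 157.94352/10 → 15 → P; chars OP.
Square: 12.33118/2 → 6, 7.94352/1 → 7; chars 67.
Subsquare: 0.33118/0.0833333 → 3 → d, 0.94352/0.0416667 → 22 → w; chars dw.
Extended square: 0.08118/0.00833333 → 9, 0.02686/0.00416667 → 6; chars 96.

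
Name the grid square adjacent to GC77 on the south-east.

Longitude square 7; +1 → 8.
Latitude square 7; −1 → 6.

GC86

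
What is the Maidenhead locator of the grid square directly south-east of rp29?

RP38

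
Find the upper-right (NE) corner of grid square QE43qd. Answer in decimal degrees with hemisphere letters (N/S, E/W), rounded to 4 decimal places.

Field Q=16, E=4: +16·20° lon, +4·10° lat → SW at lon 140°, lat -50°.
Square 4, 3: +4·2° lon, +3·1° lat → SW at lon 148°, lat -47°.
Subsquare q=16, d=3: +16·0.0833333° lon, +3·0.0416667° lat → SW at lon 149.333°, lat -46.875°.
Cell spans 0.0833333° lon × 0.0416667° lat. NE corner is SW corner plus one full cell.
latitude 46.8333° S, longitude 149.4167° E.

46.8333° S, 149.4167° E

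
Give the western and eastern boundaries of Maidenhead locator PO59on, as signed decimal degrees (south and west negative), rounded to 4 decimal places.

131.1667, 131.2500

Field P=15, O=14: +15·20° lon, +14·10° lat → SW at lon 120°, lat 50°.
Square 5, 9: +5·2° lon, +9·1° lat → SW at lon 130°, lat 59°.
Subsquare o=14, n=13: +14·0.0833333° lon, +13·0.0416667° lat → SW at lon 131.167°, lat 59.5417°.
Cell spans 0.0833333° lon × 0.0416667° lat.
west 131.1667, east 131.2500.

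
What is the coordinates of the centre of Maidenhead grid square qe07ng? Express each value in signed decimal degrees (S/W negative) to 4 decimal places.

-42.7292, 141.1250

Field Q=16, E=4: +16·20° lon, +4·10° lat → SW at lon 140°, lat -50°.
Square 0, 7: +0·2° lon, +7·1° lat → SW at lon 140°, lat -43°.
Subsquare n=13, g=6: +13·0.0833333° lon, +6·0.0416667° lat → SW at lon 141.083°, lat -42.75°.
Cell spans 0.0833333° lon × 0.0416667° lat. Centre is SW corner plus half of each.
latitude -42.7292, longitude 141.1250.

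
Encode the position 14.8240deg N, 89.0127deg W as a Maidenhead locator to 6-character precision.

Shift to the Maidenhead origin (180°W, 90°S): lon 90.9873, lat 104.8240.
Field: lon ⌊90.9873/20⌋ = 4 → E; lat ⌊104.8240/10⌋ = 10 → K.
Square: lon ⌊10.9873/2⌋ = 5; lat ⌊4.8240/1⌋ = 4.
Subsquare: lon ⌊0.9873/0.0833333⌋ = 11 → l; lat ⌊0.8240/0.0416667⌋ = 19 → t.

EK54lt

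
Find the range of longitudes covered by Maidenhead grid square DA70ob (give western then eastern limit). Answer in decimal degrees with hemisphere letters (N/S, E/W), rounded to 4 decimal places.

Field D=3, A=0: +3·20° lon, +0·10° lat → SW at lon -120°, lat -90°.
Square 7, 0: +7·2° lon, +0·1° lat → SW at lon -106°, lat -90°.
Subsquare o=14, b=1: +14·0.0833333° lon, +1·0.0416667° lat → SW at lon -104.833°, lat -89.9583°.
Cell spans 0.0833333° lon × 0.0416667° lat.
west 104.8333° W, east 104.7500° W.

104.8333° W, 104.7500° W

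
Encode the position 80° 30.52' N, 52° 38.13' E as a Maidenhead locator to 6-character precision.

LR60hm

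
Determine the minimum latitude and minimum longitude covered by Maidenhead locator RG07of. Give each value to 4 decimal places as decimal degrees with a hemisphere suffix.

Field R=17, G=6: +17·20° lon, +6·10° lat → SW at lon 160°, lat -30°.
Square 0, 7: +0·2° lon, +7·1° lat → SW at lon 160°, lat -23°.
Subsquare o=14, f=5: +14·0.0833333° lon, +5·0.0416667° lat → SW at lon 161.167°, lat -22.7917°.
latitude 22.7917° S, longitude 161.1667° E.

22.7917° S, 161.1667° E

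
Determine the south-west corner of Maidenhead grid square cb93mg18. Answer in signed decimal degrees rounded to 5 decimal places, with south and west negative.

-76.71667, -120.99167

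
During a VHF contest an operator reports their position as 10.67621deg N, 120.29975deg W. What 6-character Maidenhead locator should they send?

CK90uq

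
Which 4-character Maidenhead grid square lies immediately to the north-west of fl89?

FM70

Longitude square 8; −1 → 7.
Latitude square 9; +1 → 10, wraps to 0, carry into field.
Latitude field L = 11; +1 → 12 = M.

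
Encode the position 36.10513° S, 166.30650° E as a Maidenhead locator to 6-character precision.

RF33dv

Add 180° to longitude and 90° to latitude: 346.3065, 53.8949.
Field: lon ⌊346.3065/20⌋ = 17 → R; lat ⌊53.8949/10⌋ = 5 → F.
Square: lon ⌊6.3065/2⌋ = 3; lat ⌊3.8949/1⌋ = 3.
Subsquare: lon ⌊0.3065/0.0833333⌋ = 3 → d; lat ⌊0.8949/0.0416667⌋ = 21 → v.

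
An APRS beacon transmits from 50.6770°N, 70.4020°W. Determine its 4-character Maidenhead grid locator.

FO40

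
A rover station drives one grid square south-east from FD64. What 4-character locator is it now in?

Longitude square 6; +1 → 7.
Latitude square 4; −1 → 3.

FD73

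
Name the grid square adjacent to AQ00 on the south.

Latitude square 0; −1 → -1, wraps to 9, carry into field.
Latitude field Q = 16; −1 → 15 = P.
The longitude characters are unchanged.

AP09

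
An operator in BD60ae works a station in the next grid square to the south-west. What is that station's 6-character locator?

Longitude subsquare a = 0; −1 → -1, wraps to 23 = x, carry into square.
Longitude square 6; −1 → 5.
Latitude subsquare e = 4; −1 → 3 = d.

BD50xd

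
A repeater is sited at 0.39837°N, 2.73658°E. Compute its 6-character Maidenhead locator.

JJ10ij

Add 180° to longitude and 90° to latitude: 182.7366, 90.3984.
Field (20°×10°, letters A–R): lon ⌊182.7366/20⌋ = 9 → J; lat ⌊90.3984/10⌋ = 9 → J.
Square (2°×1°, digits 0–9): lon ⌊2.7366/2⌋ = 1; lat ⌊0.3984/1⌋ = 0.
Subsquare (5′×2.5′, letters a–x): lon ⌊0.7366/0.0833333⌋ = 8 → i; lat ⌊0.3984/0.0416667⌋ = 9 → j.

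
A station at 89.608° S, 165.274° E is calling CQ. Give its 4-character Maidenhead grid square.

RA20

Offset from 180°W / 90°S: lon 345.27°, lat 0.39°.
Field: 345.27/20 → 17 → R, 0.39/10 → 0 → A; chars RA.
Square: 5.27/2 → 2, 0.39/1 → 0; chars 20.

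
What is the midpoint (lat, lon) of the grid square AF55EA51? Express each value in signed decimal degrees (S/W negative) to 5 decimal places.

-34.99375, -169.62083

Field A=0, F=5: +0·20° lon, +5·10° lat → SW at lon -180°, lat -40°.
Square 5, 5: +5·2° lon, +5·1° lat → SW at lon -170°, lat -35°.
Subsquare e=4, a=0: +4·0.0833333° lon, +0·0.0416667° lat → SW at lon -169.667°, lat -35°.
Extended square 5, 1: +5·0.00833333° lon, +1·0.00416667° lat → SW at lon -169.625°, lat -34.9958°.
Cell spans 0.00833333° lon × 0.00416667° lat. Centre is SW corner plus half of each.
latitude -34.99375, longitude -169.62083.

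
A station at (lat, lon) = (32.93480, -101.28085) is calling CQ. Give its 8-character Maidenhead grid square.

DM92iw64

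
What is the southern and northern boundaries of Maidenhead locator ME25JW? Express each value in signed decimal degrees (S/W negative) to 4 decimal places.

-44.0833, -44.0417

Field M=12, E=4: +12·20° lon, +4·10° lat → SW at lon 60°, lat -50°.
Square 2, 5: +2·2° lon, +5·1° lat → SW at lon 64°, lat -45°.
Subsquare j=9, w=22: +9·0.0833333° lon, +22·0.0416667° lat → SW at lon 64.75°, lat -44.0833°.
Cell spans 0.0833333° lon × 0.0416667° lat.
south -44.0833, north -44.0417.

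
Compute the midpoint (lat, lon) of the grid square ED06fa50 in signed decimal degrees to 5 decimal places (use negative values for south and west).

-53.99792, -99.53750

Field E=4, D=3: +4·20° lon, +3·10° lat → SW at lon -100°, lat -60°.
Square 0, 6: +0·2° lon, +6·1° lat → SW at lon -100°, lat -54°.
Subsquare f=5, a=0: +5·0.0833333° lon, +0·0.0416667° lat → SW at lon -99.5833°, lat -54°.
Extended square 5, 0: +5·0.00833333° lon, +0·0.00416667° lat → SW at lon -99.5417°, lat -54°.
Cell spans 0.00833333° lon × 0.00416667° lat. Centre is SW corner plus half of each.
latitude -53.99792, longitude -99.53750.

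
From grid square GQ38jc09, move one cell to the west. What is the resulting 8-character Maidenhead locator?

Longitude extended square 0; −1 → -1, wraps to 9, carry into subsquare.
Longitude subsquare j = 9; −1 → 8 = i.
The latitude characters are unchanged.

GQ38ic99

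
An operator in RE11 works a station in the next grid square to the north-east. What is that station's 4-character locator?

Longitude square 1; +1 → 2.
Latitude square 1; +1 → 2.

RE22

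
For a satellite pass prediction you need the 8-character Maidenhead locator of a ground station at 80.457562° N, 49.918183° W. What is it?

Add 180° to longitude and 90° to latitude: 130.08182, 170.45756.
Field: 130.08182/20 → 6 → G, 170.45756/10 → 17 → R; chars GR.
Square: 10.08182/2 → 5, 0.45756/1 → 0; chars 50.
Subsquare: 0.08182/0.0833333 → 0 → a, 0.45756/0.0416667 → 10 → k; chars ak.
Extended square: 0.08182/0.00833333 → 9, 0.04090/0.00416667 → 9; chars 99.

GR50ak99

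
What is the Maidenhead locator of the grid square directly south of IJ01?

Latitude square 1; −1 → 0.
The longitude characters are unchanged.

IJ00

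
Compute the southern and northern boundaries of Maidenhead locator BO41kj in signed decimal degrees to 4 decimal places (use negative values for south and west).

Field B=1, O=14: +1·20° lon, +14·10° lat → SW at lon -160°, lat 50°.
Square 4, 1: +4·2° lon, +1·1° lat → SW at lon -152°, lat 51°.
Subsquare k=10, j=9: +10·0.0833333° lon, +9·0.0416667° lat → SW at lon -151.167°, lat 51.375°.
Cell spans 0.0833333° lon × 0.0416667° lat.
south 51.3750, north 51.4167.

51.3750, 51.4167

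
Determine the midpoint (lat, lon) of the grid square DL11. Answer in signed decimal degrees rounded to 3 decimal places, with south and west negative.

Field D=3, L=11: +3·20° lon, +11·10° lat → SW at lon -120°, lat 20°.
Square 1, 1: +1·2° lon, +1·1° lat → SW at lon -118°, lat 21°.
Cell spans 2° lon × 1° lat. Centre is SW corner plus half of each.
latitude 21.500, longitude -117.000.

21.500, -117.000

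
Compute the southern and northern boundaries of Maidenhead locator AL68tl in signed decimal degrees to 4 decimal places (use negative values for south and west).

28.4583, 28.5000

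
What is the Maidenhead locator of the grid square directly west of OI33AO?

Longitude subsquare a = 0; −1 → -1, wraps to 23 = x, carry into square.
Longitude square 3; −1 → 2.
The latitude characters are unchanged.

OI23xo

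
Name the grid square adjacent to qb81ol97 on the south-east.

QB81pl06

Longitude extended square 9; +1 → 10, wraps to 0, carry into subsquare.
Longitude subsquare o = 14; +1 → 15 = p.
Latitude extended square 7; −1 → 6.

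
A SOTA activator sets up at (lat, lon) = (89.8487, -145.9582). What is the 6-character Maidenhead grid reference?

Offset from 180°W / 90°S: lon 34.0418°, lat 179.8487°.
Field (20°×10°, letters A–R): lon ⌊34.0418/20⌋ = 1 → B; lat ⌊179.8487/10⌋ = 17 → R.
Square (2°×1°, digits 0–9): lon ⌊14.0418/2⌋ = 7; lat ⌊9.8487/1⌋ = 9.
Subsquare (5′×2.5′, letters a–x): lon ⌊0.0418/0.0833333⌋ = 0 → a; lat ⌊0.8487/0.0416667⌋ = 20 → u.

BR79au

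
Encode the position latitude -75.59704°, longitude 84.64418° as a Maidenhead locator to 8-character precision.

NB24hj76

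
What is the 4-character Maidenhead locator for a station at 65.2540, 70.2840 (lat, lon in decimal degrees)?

MP55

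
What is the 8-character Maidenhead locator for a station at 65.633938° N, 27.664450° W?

HP65ep02

Shift to the Maidenhead origin (180°W, 90°S): lon 152.33555, lat 155.63394.
Field (20°×10°, letters A–R): 152.33555/20 → 7 → H, 155.63394/10 → 15 → P; chars HP.
Square (2°×1°, digits 0–9): 12.33555/2 → 6, 5.63394/1 → 5; chars 65.
Subsquare (5′×2.5′, letters a–x): 0.33555/0.0833333 → 4 → e, 0.63394/0.0416667 → 15 → p; chars ep.
Extended square (30″×15″, digits 0–9): 0.00222/0.00833333 → 0, 0.00894/0.00416667 → 2; chars 02.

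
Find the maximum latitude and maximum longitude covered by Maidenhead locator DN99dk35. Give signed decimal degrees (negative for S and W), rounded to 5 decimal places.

49.44167, -101.71667

Field D=3, N=13: +3·20° lon, +13·10° lat → SW at lon -120°, lat 40°.
Square 9, 9: +9·2° lon, +9·1° lat → SW at lon -102°, lat 49°.
Subsquare d=3, k=10: +3·0.0833333° lon, +10·0.0416667° lat → SW at lon -101.75°, lat 49.4167°.
Extended square 3, 5: +3·0.00833333° lon, +5·0.00416667° lat → SW at lon -101.725°, lat 49.4375°.
Cell spans 0.00833333° lon × 0.00416667° lat. NE corner is SW corner plus one full cell.
latitude 49.44167, longitude -101.71667.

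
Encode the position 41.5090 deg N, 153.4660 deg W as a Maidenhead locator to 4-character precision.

BN31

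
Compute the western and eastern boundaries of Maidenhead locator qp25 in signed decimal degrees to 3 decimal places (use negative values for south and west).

Field Q=16, P=15: +16·20° lon, +15·10° lat → SW at lon 140°, lat 60°.
Square 2, 5: +2·2° lon, +5·1° lat → SW at lon 144°, lat 65°.
Cell spans 2° lon × 1° lat.
west 144.000, east 146.000.

144.000, 146.000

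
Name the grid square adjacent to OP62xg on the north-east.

Longitude subsquare x = 23; +1 → 24, wraps to 0 = a, carry into square.
Longitude square 6; +1 → 7.
Latitude subsquare g = 6; +1 → 7 = h.

OP72ah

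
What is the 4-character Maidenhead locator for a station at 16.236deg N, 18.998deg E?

JK96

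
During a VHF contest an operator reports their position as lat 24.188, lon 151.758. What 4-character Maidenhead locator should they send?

Shift to the Maidenhead origin (180°W, 90°S): lon 331.76, lat 114.19.
Field: 331.76/20 → 16 → Q, 114.19/10 → 11 → L; chars QL.
Square: 11.76/2 → 5, 4.19/1 → 4; chars 54.

QL54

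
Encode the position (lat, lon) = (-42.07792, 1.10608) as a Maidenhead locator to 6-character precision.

JE07nw

Offset from 180°W / 90°S: lon 181.1061°, lat 47.9221°.
Field (20°×10°, letters A–R): 181.1061/20 → 9 → J, 47.9221/10 → 4 → E; chars JE.
Square (2°×1°, digits 0–9): 1.1061/2 → 0, 7.9221/1 → 7; chars 07.
Subsquare (5′×2.5′, letters a–x): 1.1061/0.0833333 → 13 → n, 0.9221/0.0416667 → 22 → w; chars nw.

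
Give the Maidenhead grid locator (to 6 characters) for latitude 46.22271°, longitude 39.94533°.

Add 180° to longitude and 90° to latitude: 219.9453, 136.2227.
Field: 219.9453/20 → 10 → K, 136.2227/10 → 13 → N; chars KN.
Square: 19.9453/2 → 9, 6.2227/1 → 6; chars 96.
Subsquare: 1.9453/0.0833333 → 23 → x, 0.2227/0.0416667 → 5 → f; chars xf.

KN96xf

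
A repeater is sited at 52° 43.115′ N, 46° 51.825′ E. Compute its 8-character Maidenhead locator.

Add 180° to longitude and 90° to latitude: 226.86375, 142.71858.
Field (20°×10°, letters A–R): 226.86375/20 → 11 → L, 142.71858/10 → 14 → O; chars LO.
Square (2°×1°, digits 0–9): 6.86375/2 → 3, 2.71858/1 → 2; chars 32.
Subsquare (5′×2.5′, letters a–x): 0.86375/0.0833333 → 10 → k, 0.71858/0.0416667 → 17 → r; chars kr.
Extended square (30″×15″, digits 0–9): 0.03042/0.00833333 → 3, 0.01025/0.00416667 → 2; chars 32.

LO32kr32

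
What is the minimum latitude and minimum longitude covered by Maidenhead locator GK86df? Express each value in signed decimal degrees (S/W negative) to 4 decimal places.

Field G=6, K=10: +6·20° lon, +10·10° lat → SW at lon -60°, lat 10°.
Square 8, 6: +8·2° lon, +6·1° lat → SW at lon -44°, lat 16°.
Subsquare d=3, f=5: +3·0.0833333° lon, +5·0.0416667° lat → SW at lon -43.75°, lat 16.2083°.
latitude 16.2083, longitude -43.7500.

16.2083, -43.7500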